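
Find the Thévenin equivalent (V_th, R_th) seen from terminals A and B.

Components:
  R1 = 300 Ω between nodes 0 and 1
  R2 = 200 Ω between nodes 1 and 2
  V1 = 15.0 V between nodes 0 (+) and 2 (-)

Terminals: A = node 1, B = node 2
Step 1 — V_th is the open-circuit voltage V_A - V_B (nothing connected across the terminals).
Nodal analysis, taking node 2 as the 0 V reference.
Source V1 fixes V_0 = 15 V.
KCL at each unknown node (sum of currents leaving = 0; resistances in Ω):
  Node 1: (V_1 - 15)/300 + (V_1 - 0)/200 = 0
Collecting terms: 0.008333 × V_1 = 0.05  =>  V_1 = 6 V
V_th = V_1 - V_2 = 6 - 0 = 6 V
Step 2 — R_th: zero the source — replace V1 by a short circuit (node 2 merges into node 0) — and find the resistance seen between A (node 1) and B (node 0).
Reduce the network between node 1 (A) and node 0 (B) by series/parallel combination:
  Rp1 = R1 ‖ R2 (parallel, both between nodes 0 and 1) = 1/(1/300 + 1/200) = 120 Ω
R_th = 120 Ω

Final answer: V_th = 6 V, R_th = 120 Ω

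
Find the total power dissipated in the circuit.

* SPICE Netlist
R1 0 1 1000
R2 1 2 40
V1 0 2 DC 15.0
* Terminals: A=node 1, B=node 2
Nodal analysis, taking node 2 as the 0 V reference.
Source V1 fixes V_0 = 15 V.
KCL at each unknown node (sum of currents leaving = 0; resistances in Ω):
  Node 1: (V_1 - 15)/1000 + (V_1 - 0)/40 = 0
Collecting terms: 0.026 × V_1 = 0.015  =>  V_1 = 0.5769 V
Power in each resistor, P = (ΔV)²/R:
  P_R1 = (15 - 0.5769)²/1000 = 0.208 W
  P_R2 = (0.5769 - 0)²/40 = 0.008321 W
P_total = P_R1 + P_R2 = 0.2163 W

Final answer: 0.2163 W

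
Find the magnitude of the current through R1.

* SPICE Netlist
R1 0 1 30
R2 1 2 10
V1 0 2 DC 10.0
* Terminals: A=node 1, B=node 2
Nodal analysis, taking node 2 as the 0 V reference.
Source V1 fixes V_0 = 10 V.
KCL at each unknown node (sum of currents leaving = 0; resistances in Ω):
  Node 1: (V_1 - 10)/30 + (V_1 - 0)/10 = 0
Collecting terms: 0.1333 × V_1 = 0.3333  =>  V_1 = 2.5 V
I_R1 = (V_0 - V_1)/R1 = (10 - 2.5)/30 = 0.25 A
|I_R1| = 0.25 A

Final answer: |I_R1| = 0.25 A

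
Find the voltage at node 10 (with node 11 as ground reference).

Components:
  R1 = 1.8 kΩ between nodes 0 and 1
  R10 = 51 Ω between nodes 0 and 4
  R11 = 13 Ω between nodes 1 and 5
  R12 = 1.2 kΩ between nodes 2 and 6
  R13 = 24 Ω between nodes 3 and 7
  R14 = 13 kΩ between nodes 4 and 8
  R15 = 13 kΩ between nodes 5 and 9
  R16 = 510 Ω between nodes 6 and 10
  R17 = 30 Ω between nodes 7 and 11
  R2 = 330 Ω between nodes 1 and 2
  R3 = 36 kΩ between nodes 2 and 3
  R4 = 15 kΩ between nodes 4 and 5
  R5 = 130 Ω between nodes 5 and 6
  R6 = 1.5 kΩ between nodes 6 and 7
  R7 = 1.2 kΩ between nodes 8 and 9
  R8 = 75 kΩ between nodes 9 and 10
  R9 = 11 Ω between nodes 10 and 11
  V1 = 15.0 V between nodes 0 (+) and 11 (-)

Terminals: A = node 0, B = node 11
Nodal analysis, taking node 11 as the 0 V reference.
Source V1 fixes V_0 = 15 V.
KCL at each unknown node (sum of currents leaving = 0; resistances in Ω):
  Node 1: (V_1 - 15)/1800 + (V_1 - V_2)/330 + (V_1 - V_5)/13 = 0
  Node 2: (V_2 - V_1)/330 + (V_2 - V_3)/36000 + (V_2 - V_6)/1200 = 0
  Node 3: (V_3 - V_2)/36000 + (V_3 - V_7)/24 = 0
  Node 4: (V_4 - V_5)/15000 + (V_4 - 15)/51 + (V_4 - V_8)/13000 = 0
  Node 5: (V_5 - V_4)/15000 + (V_5 - V_6)/130 + (V_5 - V_1)/13 + (V_5 - V_9)/13000 = 0
  Node 6: (V_6 - V_5)/130 + (V_6 - V_7)/1500 + (V_6 - V_2)/1200 + (V_6 - V_10)/510 = 0
  Node 7: (V_7 - V_6)/1500 + (V_7 - V_3)/24 + (V_7 - 0)/30 = 0
  Node 8: (V_8 - V_9)/1200 + (V_8 - V_4)/13000 = 0
  Node 9: (V_9 - V_8)/1200 + (V_9 - V_10)/75000 + (V_9 - V_5)/13000 = 0
  Node 10: (V_10 - V_9)/75000 + (V_10 - 0)/11 + (V_10 - V_6)/510 = 0
Collecting terms (coefficients in siemens):
  0.08051·V_1 - 0.00303·V_2 - 0.07692·V_5 = 0.008333
  0.003891·V_2 - 0.00303·V_1 - 0.00002778·V_3 - 0.0008333·V_6 = 0
  0.04169·V_3 - 0.00002778·V_2 - 0.04167·V_7 = 0
  0.01975·V_4 - 0.00006667·V_5 - 0.00007692·V_8 = 0.2941
  0.08476·V_5 - 0.07692·V_1 - 0.00006667·V_4 - 0.007692·V_6 - 0.00007692·V_9 = 0
  0.01115·V_6 - 0.0008333·V_2 - 0.007692·V_5 - 0.0006667·V_7 - 0.001961·V_10 = 0
  0.07567·V_7 - 0.04167·V_3 - 0.0006667·V_6 = 0
  0.0009103·V_8 - 0.00007692·V_4 - 0.0008333·V_9 = 0
  0.0009236·V_9 - 0.00007692·V_5 - 0.0008333·V_8 - 0.00001333·V_10 = 0
  0.09288·V_10 - 0.001961·V_6 - 0.00001333·V_9 = 0
Solving these 10 simultaneous equations (Gaussian elimination) gives:
  V_1 = 3.759 V, V_2 = 3.532 V, V_3 = 0.06047 V, V_4 = 14.94 V
  V_5 = 3.687 V, V_6 = 2.821 V, V_7 = 0.05815 V, V_8 = 8.877 V
  V_9 = 8.317 V, V_10 = 0.06075 V
The requested potential is V_10 = 0.06075 V.

Final answer: V_10 = 0.06075 V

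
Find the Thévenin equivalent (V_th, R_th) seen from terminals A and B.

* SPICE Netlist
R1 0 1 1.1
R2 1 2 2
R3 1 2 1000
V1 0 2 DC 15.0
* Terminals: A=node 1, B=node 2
Step 1 — V_th is the open-circuit voltage V_A - V_B (nothing connected across the terminals).
Nodal analysis, taking node 2 as the 0 V reference.
Source V1 fixes V_0 = 15 V.
KCL at each unknown node (sum of currents leaving = 0; resistances in Ω):
  Node 1: (V_1 - 15)/1.1 + (V_1 - 0)/2 + (V_1 - 0)/1000 = 0
Collecting terms: 1.41 × V_1 = 13.64  =>  V_1 = 9.671 V
V_th = V_1 - V_2 = 9.671 - 0 = 9.671 V
Step 2 — R_th: zero the source — replace V1 by a short circuit (node 2 merges into node 0) — and find the resistance seen between A (node 1) and B (node 0).
Reduce the network between node 1 (A) and node 0 (B) by series/parallel combination:
  Rp1 = R1 ‖ R2 ‖ R3 (parallel, all between nodes 0 and 1) = 1/(1/1.1 + 1/2 + 1/1000) = 0.7092 Ω
R_th = 0.7092 Ω

Final answer: V_th = 9.671 V, R_th = 0.7092 Ω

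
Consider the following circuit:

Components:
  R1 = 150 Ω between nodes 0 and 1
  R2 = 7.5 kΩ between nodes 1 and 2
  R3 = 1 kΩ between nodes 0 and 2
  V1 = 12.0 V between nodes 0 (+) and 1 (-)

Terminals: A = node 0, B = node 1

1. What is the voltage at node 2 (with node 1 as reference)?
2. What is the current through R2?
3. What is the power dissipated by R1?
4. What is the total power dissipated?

Nodal analysis, taking node 1 as the 0 V reference.
Source V1 fixes V_0 = 12 V.
KCL at each unknown node (sum of currents leaving = 0; resistances in Ω):
  Node 2: (V_2 - 0)/7500 + (V_2 - 12)/1000 = 0
Collecting terms: 0.001133 × V_2 = 0.012  =>  V_2 = 10.59 V
Part 1:
  Read off the nodal solution: V_2 = 10.59 V
Part 2:
  I_R2 = (V_1 - V_2)/R2 = (0 - 10.59)/7500 = -0.001412 A
  Magnitude: I_R2 = 0.001412 A
Part 3:
  I_R1 = (V_0 - V_1)/R1 = (12 - 0)/150 = 0.08 A
  P_R1 = I_R1² × R1 = (0.08)² × 150 = 0.96 W
Part 4:
  Power in each resistor, P = (ΔV)²/R:
    P_R1 = (12 - 0)²/150 = 0.96 W
    P_R2 = (0 - 10.59)²/7500 = 0.01495 W
    P_R3 = (12 - 10.59)²/1000 = 0.001993 W
  P_total = P_R1 + P_R2 + P_R3 = 0.9769 W

Final answers:
1. V_2 = 10.59 V
2. I_R2 = 0.001412 A
3. P_R1 = 0.96 W
4. P_total = 0.9769 W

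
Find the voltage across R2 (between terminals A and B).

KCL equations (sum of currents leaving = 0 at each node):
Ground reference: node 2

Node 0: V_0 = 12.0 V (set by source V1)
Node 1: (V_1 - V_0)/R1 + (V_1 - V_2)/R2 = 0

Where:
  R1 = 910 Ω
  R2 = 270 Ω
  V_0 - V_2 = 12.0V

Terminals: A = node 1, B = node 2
R1 and R2 are in series across V1 (node 0 → node 1 → node 2), and the output A–B is taken across R2, so this is a voltage divider.
Series current: I = V1/(R1 + R2) = 12/(910 + 270) = 12/1180 = 0.01017 A
V_R2 = I × R2 = V1 × R2/(R1 + R2) = 12 × 270/1180 = 2.746 V

Final answer: 2.746 V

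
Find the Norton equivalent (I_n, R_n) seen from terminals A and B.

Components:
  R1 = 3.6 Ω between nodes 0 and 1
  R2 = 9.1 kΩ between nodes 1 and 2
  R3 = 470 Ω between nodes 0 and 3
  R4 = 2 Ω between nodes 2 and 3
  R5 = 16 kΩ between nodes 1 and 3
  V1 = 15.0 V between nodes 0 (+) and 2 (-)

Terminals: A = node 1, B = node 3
Find the Thévenin equivalent first; then I_n = V_th/R_th and R_n = R_th.
Step 1 — V_th is the open-circuit voltage V_A - V_B (nothing connected across the terminals).
Nodal analysis, taking node 2 as the 0 V reference.
Source V1 fixes V_0 = 15 V.
KCL at each unknown node (sum of currents leaving = 0; resistances in Ω):
  Node 1: (V_1 - 15)/3.6 + (V_1 - 0)/9100 + (V_1 - V_3)/16000 = 0
  Node 3: (V_3 - 15)/470 + (V_3 - 0)/2 + (V_3 - V_1)/16000 = 0
Collecting terms (coefficients in siemens):
  0.278·V_1 - 0.0000625·V_3 = 4.167
  0.5022·V_3 - 0.0000625·V_1 = 0.03191
Determinant D = (0.278)(0.5022) - (-0.0000625)(-0.0000625) = 0.1396
V_1 = [(4.167)(0.5022) - (-0.0000625)(0.03191)]/D = 14.99 V
V_3 = [(0.278)(0.03191) - (4.167)(-0.0000625)]/D = 0.06542 V
V_th = V_1 - V_3 = 14.99 - 0.06542 = 14.93 V
Step 2 — R_th: zero the source — replace V1 by a short circuit (node 2 merges into node 0) — and find the resistance seen between A (node 1) and B (node 3).
Reduce the network between node 1 (A) and node 3 (B) by series/parallel combination:
  Rp1 = R1 ‖ R2 (parallel, both between nodes 0 and 1) = 1/(1/3.6 + 1/9100) = 3.599 Ω
  Rp2 = R3 ‖ R4 (parallel, both between nodes 0 and 3) = 1/(1/470 + 1/2) = 1.992 Ω
  Rs1 = Rp1 + Rp2 (series, joined only at node 0) = 3.599 + 1.992 = 5.59 Ω
  Rp3 = R5 ‖ Rs1 (parallel, both between nodes 1 and 3) = 1/(1/16000 + 1/5.59) = 5.588 Ω
R_th = 5.588 Ω
I_n = V_th/R_th = 14.93/5.588 = 2.671 A, and R_n = R_th = 5.588 Ω

Final answer: I_n = 2.671 A, R_n = 5.588 Ω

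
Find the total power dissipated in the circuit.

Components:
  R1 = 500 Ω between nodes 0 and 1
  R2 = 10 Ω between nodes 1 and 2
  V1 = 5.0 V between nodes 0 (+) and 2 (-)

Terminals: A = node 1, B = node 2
Nodal analysis, taking node 2 as the 0 V reference.
Source V1 fixes V_0 = 5 V.
KCL at each unknown node (sum of currents leaving = 0; resistances in Ω):
  Node 1: (V_1 - 5)/500 + (V_1 - 0)/10 = 0
Collecting terms: 0.102 × V_1 = 0.01  =>  V_1 = 0.09804 V
Power in each resistor, P = (ΔV)²/R:
  P_R1 = (5 - 0.09804)²/500 = 0.04806 W
  P_R2 = (0.09804 - 0)²/10 = 0.0009612 W
P_total = P_R1 + P_R2 = 0.04902 W

Final answer: 0.04902 W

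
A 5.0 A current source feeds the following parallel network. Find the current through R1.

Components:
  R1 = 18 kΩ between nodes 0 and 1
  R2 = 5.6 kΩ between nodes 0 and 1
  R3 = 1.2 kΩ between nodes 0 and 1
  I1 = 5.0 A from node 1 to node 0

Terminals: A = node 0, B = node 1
All resistors sit directly between nodes 0 and 1, so they are in parallel and share one voltage V; the full source current 5 A splits among them.
1/R_par = 1/18000 + 1/5600 + 1/1200 = 0.001067 S  =>  R_par = 936.8 Ω
V = I × R_par = 5 × 936.8 = 4684 V
I_R1 = V/R1 = 4684/18000 = 0.2602 A

Final answer: 0.2602 A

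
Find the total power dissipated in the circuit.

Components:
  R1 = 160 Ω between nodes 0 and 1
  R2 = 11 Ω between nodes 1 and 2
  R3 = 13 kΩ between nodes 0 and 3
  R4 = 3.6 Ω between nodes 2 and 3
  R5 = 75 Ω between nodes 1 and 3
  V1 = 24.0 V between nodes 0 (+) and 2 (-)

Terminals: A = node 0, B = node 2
Nodal analysis, taking node 2 as the 0 V reference.
Source V1 fixes V_0 = 24 V.
KCL at each unknown node (sum of currents leaving = 0; resistances in Ω):
  Node 1: (V_1 - 24)/160 + (V_1 - 0)/11 + (V_1 - V_3)/75 = 0
  Node 3: (V_3 - 24)/13000 + (V_3 - 0)/3.6 + (V_3 - V_1)/75 = 0
Collecting terms (coefficients in siemens):
  0.1105·V_1 - 0.01333·V_3 = 0.15
  0.2912·V_3 - 0.01333·V_1 = 0.001846
Determinant D = (0.1105)(0.2912) - (-0.01333)(-0.01333) = 0.032
V_1 = [(0.15)(0.2912) - (-0.01333)(0.001846)]/D = 1.366 V
V_3 = [(0.1105)(0.001846) - (0.15)(-0.01333)]/D = 0.06888 V
Power in each resistor, P = (ΔV)²/R:
  P_R1 = (24 - 1.366)²/160 = 3.202 W
  P_R2 = (1.366 - 0)²/11 = 0.1696 W
  P_R3 = (24 - 0.06888)²/13000 = 0.04405 W
  P_R4 = (0 - 0.06888)²/3.6 = 0.001318 W
  P_R5 = (1.366 - 0.06888)²/75 = 0.02243 W
P_total = P_R1 + P_R2 + P_R3 + P_R4 + P_R5 = 3.439 W

Final answer: 3.439 W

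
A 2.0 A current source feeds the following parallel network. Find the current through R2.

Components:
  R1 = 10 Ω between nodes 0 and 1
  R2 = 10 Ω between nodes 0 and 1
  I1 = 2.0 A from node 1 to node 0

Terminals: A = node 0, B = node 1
All resistors sit directly between nodes 0 and 1, so they are in parallel and share one voltage V; the full source current 2 A splits among them.
1/R_par = 1/10 + 1/10 = 0.2 S  =>  R_par = 5 Ω
V = I × R_par = 2 × 5 = 10 V
I_R2 = V/R2 = 10/10 = 1 A

Final answer: 1 A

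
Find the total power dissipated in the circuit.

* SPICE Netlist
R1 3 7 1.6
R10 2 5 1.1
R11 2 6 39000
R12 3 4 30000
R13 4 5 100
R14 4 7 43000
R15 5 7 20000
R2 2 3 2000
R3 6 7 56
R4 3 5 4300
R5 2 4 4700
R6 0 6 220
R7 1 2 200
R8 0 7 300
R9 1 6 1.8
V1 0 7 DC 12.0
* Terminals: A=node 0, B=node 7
Nodal analysis, taking node 7 as the 0 V reference.
Source V1 fixes V_0 = 12 V.
KCL at each unknown node (sum of currents leaving = 0; resistances in Ω):
  Node 1: (V_1 - V_2)/200 + (V_1 - V_6)/1.8 = 0
  Node 2: (V_2 - V_3)/2000 + (V_2 - V_4)/4700 + (V_2 - V_1)/200 + (V_2 - V_5)/1.1 + (V_2 - V_6)/39000 = 0
  Node 3: (V_3 - 0)/1.6 + (V_3 - V_2)/2000 + (V_3 - V_5)/4300 + (V_3 - V_4)/30000 = 0
  Node 4: (V_4 - V_2)/4700 + (V_4 - V_3)/30000 + (V_4 - V_5)/100 + (V_4 - 0)/43000 = 0
  Node 5: (V_5 - V_3)/4300 + (V_5 - V_2)/1.1 + (V_5 - V_4)/100 + (V_5 - 0)/20000 = 0
  Node 6: (V_6 - 0)/56 + (V_6 - 12)/220 + (V_6 - V_1)/1.8 + (V_6 - V_2)/39000 = 0
Collecting terms (coefficients in siemens):
  0.5606·V_1 - 0.005·V_2 - 0.5556·V_6 = 0
  0.9148·V_2 - 0.005·V_1 - 0.0005·V_3 - 0.0002128·V_4 - 0.9091·V_5 - 0.00002564·V_6 = 0
  0.6258·V_3 - 0.0005·V_2 - 0.00003333·V_4 - 0.0002326·V_5 = 0
  0.01027·V_4 - 0.0002128·V_2 - 0.00003333·V_3 - 0.01·V_5 = 0
  0.9194·V_5 - 0.9091·V_2 - 0.0002326·V_3 - 0.01·V_4 = 0
  0.578·V_6 - 0.5556·V_1 - 0.00002564·V_2 = 0.05455
Solving these 6 simultaneous equations (Gaussian elimination) gives:
  V_1 = 2.356 V, V_2 = 2.02 V, V_3 = 0.002471 V, V_4 = 2.008 V
  V_5 = 2.019 V, V_6 = 2.359 V
Power in each resistor, P = (ΔV)²/R:
  P_R1 = (0.002471 - 0)²/1.6 = 0.000003816 W
  P_R2 = (2.02 - 0.002471)²/2000 = 0.002034 W
  P_R3 = (2.359 - 0)²/56 = 0.09939 W
  P_R4 = (0.002471 - 2.019)²/4300 = 0.0009455 W
  P_R5 = (2.02 - 2.008)²/4700 = 0.00000002988 W
  P_R6 = (12 - 2.359)²/220 = 0.4225 W
  P_R7 = (2.356 - 2.02)²/200 = 0.0005667 W
  P_R8 = (12 - 0)²/300 = 0.48 W
  P_R9 = (2.356 - 2.359)²/1.8 = 0.0000051 W
  P_R10 = (2.02 - 2.019)²/1.1 = 0.0000005099 W
  P_R11 = (2.02 - 2.359)²/39000 = 0.000002958 W
  P_R12 = (0.002471 - 2.008)²/30000 = 0.000134 W
  P_R13 = (2.008 - 2.019)²/100 = 0.000001232 W
  P_R14 = (2.008 - 0)²/43000 = 0.00009374 W
  P_R15 = (2.019 - 0)²/20000 = 0.0002038 W
P_total = P_R1 + P_R2 + P_R3 + P_R4 + P_R5 + P_R6 + P_R7 + P_R8 + P_R9 + P_R10 + P_R11 + P_R12 + P_R13 + P_R14 + P_R15 = 1.006 W

Final answer: 1.006 W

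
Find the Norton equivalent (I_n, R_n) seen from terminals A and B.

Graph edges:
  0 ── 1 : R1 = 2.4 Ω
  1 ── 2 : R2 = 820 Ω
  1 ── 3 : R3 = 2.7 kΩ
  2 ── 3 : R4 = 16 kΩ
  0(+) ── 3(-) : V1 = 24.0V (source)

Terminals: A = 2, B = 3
Find the Thévenin equivalent first; then I_n = V_th/R_th and R_n = R_th.
Step 1 — V_th is the open-circuit voltage V_A - V_B (nothing connected across the terminals).
Nodal analysis, taking node 3 as the 0 V reference.
Source V1 fixes V_0 = 24 V.
KCL at each unknown node (sum of currents leaving = 0; resistances in Ω):
  Node 1: (V_1 - 24)/2.4 + (V_1 - V_2)/820 + (V_1 - 0)/2700 = 0
  Node 2: (V_2 - V_1)/820 + (V_2 - 0)/16000 = 0
Collecting terms (coefficients in siemens):
  0.4183·V_1 - 0.00122·V_2 = 10
  0.001282·V_2 - 0.00122·V_1 = 0
Determinant D = (0.4183)(0.001282) - (-0.00122)(-0.00122) = 0.0005347
V_1 = [(10)(0.001282) - (-0.00122)(0)]/D = 23.98 V
V_2 = [(0.4183)(0) - (10)(-0.00122)]/D = 22.81 V
V_th = V_2 - V_3 = 22.81 - 0 = 22.81 V
Step 2 — R_th: zero the source — replace V1 by a short circuit (node 3 merges into node 0) — and find the resistance seen between A (node 2) and B (node 0).
Reduce the network between node 2 (A) and node 0 (B) by series/parallel combination:
  Rp1 = R1 ‖ R3 (parallel, both between nodes 0 and 1) = 1/(1/2.4 + 1/2700) = 2.398 Ω
  Rs1 = R2 + Rp1 (series, joined only at node 1) = 820 + 2.398 = 822.4 Ω
  Rp2 = R4 ‖ Rs1 (parallel, both between nodes 0 and 2) = 1/(1/16000 + 1/822.4) = 782.2 Ω
R_th = 782.2 Ω
I_n = V_th/R_th = 22.81/782.2 = 0.02916 A, and R_n = R_th = 782.2 Ω

Final answer: I_n = 0.02916 A, R_n = 782.2 Ω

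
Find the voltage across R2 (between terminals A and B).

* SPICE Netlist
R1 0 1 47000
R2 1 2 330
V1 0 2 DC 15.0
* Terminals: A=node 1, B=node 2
R1 and R2 are in series across V1 (node 0 → node 1 → node 2), and the output A–B is taken across R2, so this is a voltage divider.
Series current: I = V1/(R1 + R2) = 15/(47000 + 330) = 15/47330 = 0.0003169 A
V_R2 = I × R2 = V1 × R2/(R1 + R2) = 15 × 330/47330 = 0.1046 V

Final answer: 0.1046 V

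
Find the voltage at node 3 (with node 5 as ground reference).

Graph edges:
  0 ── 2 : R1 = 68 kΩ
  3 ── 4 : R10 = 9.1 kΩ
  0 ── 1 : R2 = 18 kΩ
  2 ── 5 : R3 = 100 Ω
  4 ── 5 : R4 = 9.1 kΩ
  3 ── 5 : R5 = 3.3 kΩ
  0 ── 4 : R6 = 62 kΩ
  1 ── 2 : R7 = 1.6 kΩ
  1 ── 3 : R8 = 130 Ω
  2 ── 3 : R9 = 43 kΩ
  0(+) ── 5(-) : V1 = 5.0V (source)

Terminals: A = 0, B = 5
Nodal analysis, taking node 5 as the 0 V reference.
Source V1 fixes V_0 = 5 V.
KCL at each unknown node (sum of currents leaving = 0; resistances in Ω):
  Node 1: (V_1 - 5)/18000 + (V_1 - V_2)/1600 + (V_1 - V_3)/130 = 0
  Node 2: (V_2 - 5)/68000 + (V_2 - 0)/100 + (V_2 - V_1)/1600 + (V_2 - V_3)/43000 = 0
  Node 3: (V_3 - 0)/3300 + (V_3 - V_1)/130 + (V_3 - V_2)/43000 + (V_3 - V_4)/9100 = 0
  Node 4: (V_4 - 0)/9100 + (V_4 - 5)/62000 + (V_4 - V_3)/9100 = 0
Collecting terms (coefficients in siemens):
  0.008373·V_1 - 0.000625·V_2 - 0.007692·V_3 = 0.0002778
  0.01066·V_2 - 0.000625·V_1 - 0.00002326·V_3 = 0.00007353
  0.008128·V_3 - 0.007692·V_1 - 0.00002326·V_2 - 0.0001099·V_4 = 0
  0.0002359·V_4 - 0.0001099·V_3 = 0.00008065
Solving these 4 simultaneous equations (Gaussian elimination) gives:
  V_1 = 0.3155 V, V_2 = 0.02606 V, V_3 = 0.3052 V, V_4 = 0.484 V
The requested potential is V_3 = 0.3052 V.

Final answer: V_3 = 0.3052 V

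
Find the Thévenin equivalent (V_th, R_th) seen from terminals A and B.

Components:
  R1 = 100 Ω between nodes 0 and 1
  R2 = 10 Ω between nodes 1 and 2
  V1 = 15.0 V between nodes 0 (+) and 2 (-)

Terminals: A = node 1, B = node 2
Step 1 — V_th is the open-circuit voltage V_A - V_B (nothing connected across the terminals).
Nodal analysis, taking node 2 as the 0 V reference.
Source V1 fixes V_0 = 15 V.
KCL at each unknown node (sum of currents leaving = 0; resistances in Ω):
  Node 1: (V_1 - 15)/100 + (V_1 - 0)/10 = 0
Collecting terms: 0.11 × V_1 = 0.15  =>  V_1 = 1.364 V
V_th = V_1 - V_2 = 1.364 - 0 = 1.364 V
Step 2 — R_th: zero the source — replace V1 by a short circuit (node 2 merges into node 0) — and find the resistance seen between A (node 1) and B (node 0).
Reduce the network between node 1 (A) and node 0 (B) by series/parallel combination:
  Rp1 = R1 ‖ R2 (parallel, both between nodes 0 and 1) = 1/(1/100 + 1/10) = 9.091 Ω
R_th = 9.091 Ω

Final answer: V_th = 1.364 V, R_th = 9.091 Ω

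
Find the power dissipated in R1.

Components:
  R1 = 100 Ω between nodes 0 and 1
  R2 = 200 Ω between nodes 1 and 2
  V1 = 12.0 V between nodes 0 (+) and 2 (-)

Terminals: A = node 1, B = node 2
Nodal analysis, taking node 2 as the 0 V reference.
Source V1 fixes V_0 = 12 V.
KCL at each unknown node (sum of currents leaving = 0; resistances in Ω):
  Node 1: (V_1 - 12)/100 + (V_1 - 0)/200 = 0
Collecting terms: 0.015 × V_1 = 0.12  =>  V_1 = 8 V
I_R1 = (V_0 - V_1)/R1 = (12 - 8)/100 = 0.04 A
P_R1 = I_R1² × R1 = (0.04)² × 100 = 0.16 W

Final answer: 0.16 W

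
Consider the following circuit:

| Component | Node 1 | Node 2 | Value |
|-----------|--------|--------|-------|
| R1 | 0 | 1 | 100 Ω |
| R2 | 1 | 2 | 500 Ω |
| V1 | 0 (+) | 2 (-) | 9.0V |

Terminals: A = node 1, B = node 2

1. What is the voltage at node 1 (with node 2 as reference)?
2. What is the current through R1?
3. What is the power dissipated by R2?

Nodal analysis, taking node 2 as the 0 V reference.
Source V1 fixes V_0 = 9 V.
KCL at each unknown node (sum of currents leaving = 0; resistances in Ω):
  Node 1: (V_1 - 9)/100 + (V_1 - 0)/500 = 0
Collecting terms: 0.012 × V_1 = 0.09  =>  V_1 = 7.5 V
Part 1:
  Read off the nodal solution: V_1 = 7.5 V
Part 2:
  I_R1 = (V_0 - V_1)/R1 = (9 - 7.5)/100 = 0.015 A
  Magnitude: I_R1 = 0.015 A
Part 3:
  I_R2 = (V_1 - V_2)/R2 = (7.5 - 0)/500 = 0.015 A
  P_R2 = I_R2² × R2 = (0.015)² × 500 = 0.1125 W

Final answers:
1. V_1 = 7.5 V
2. I_R1 = 0.015 A
3. P_R2 = 0.1125 W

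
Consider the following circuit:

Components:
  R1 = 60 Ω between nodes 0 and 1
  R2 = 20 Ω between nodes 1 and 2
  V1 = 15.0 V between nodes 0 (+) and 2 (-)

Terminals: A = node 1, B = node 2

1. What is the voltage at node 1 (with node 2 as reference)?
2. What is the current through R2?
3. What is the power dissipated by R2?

Nodal analysis, taking node 2 as the 0 V reference.
Source V1 fixes V_0 = 15 V.
KCL at each unknown node (sum of currents leaving = 0; resistances in Ω):
  Node 1: (V_1 - 15)/60 + (V_1 - 0)/20 = 0
Collecting terms: 0.06667 × V_1 = 0.25  =>  V_1 = 3.75 V
Part 1:
  Read off the nodal solution: V_1 = 3.75 V
Part 2:
  I_R2 = (V_1 - V_2)/R2 = (3.75 - 0)/20 = 0.1875 A
  Magnitude: I_R2 = 0.1875 A
Part 3:
  I_R2 = (V_1 - V_2)/R2 = (3.75 - 0)/20 = 0.1875 A
  P_R2 = I_R2² × R2 = (0.1875)² × 20 = 0.7031 W

Final answers:
1. V_1 = 3.75 V
2. I_R2 = 0.1875 A
3. P_R2 = 0.7031 W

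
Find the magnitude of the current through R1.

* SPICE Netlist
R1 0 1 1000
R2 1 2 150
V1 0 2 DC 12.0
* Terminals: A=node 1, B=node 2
Nodal analysis, taking node 2 as the 0 V reference.
Source V1 fixes V_0 = 12 V.
KCL at each unknown node (sum of currents leaving = 0; resistances in Ω):
  Node 1: (V_1 - 12)/1000 + (V_1 - 0)/150 = 0
Collecting terms: 0.007667 × V_1 = 0.012  =>  V_1 = 1.565 V
I_R1 = (V_0 - V_1)/R1 = (12 - 1.565)/1000 = 0.01043 A
|I_R1| = 0.01043 A

Final answer: |I_R1| = 0.01043 A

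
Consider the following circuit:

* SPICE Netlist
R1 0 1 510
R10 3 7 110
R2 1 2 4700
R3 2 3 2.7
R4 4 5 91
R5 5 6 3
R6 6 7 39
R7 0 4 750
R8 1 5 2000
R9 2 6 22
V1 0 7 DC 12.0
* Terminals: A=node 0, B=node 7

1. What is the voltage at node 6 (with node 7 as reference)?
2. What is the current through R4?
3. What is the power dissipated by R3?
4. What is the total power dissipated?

Nodal analysis, taking node 7 as the 0 V reference.
Source V1 fixes V_0 = 12 V.
KCL at each unknown node (sum of currents leaving = 0; resistances in Ω):
  Node 1: (V_1 - 12)/510 + (V_1 - V_2)/4700 + (V_1 - V_5)/2000 = 0
  Node 2: (V_2 - V_1)/4700 + (V_2 - V_3)/2.7 + (V_2 - V_6)/22 = 0
  Node 3: (V_3 - V_2)/2.7 + (V_3 - 0)/110 = 0
  Node 4: (V_4 - V_5)/91 + (V_4 - 12)/750 = 0
  Node 5: (V_5 - V_4)/91 + (V_5 - V_6)/3 + (V_5 - V_1)/2000 = 0
  Node 6: (V_6 - V_5)/3 + (V_6 - 0)/39 + (V_6 - V_2)/22 = 0
Collecting terms (coefficients in siemens):
  0.002674·V_1 - 0.0002128·V_2 - 0.0005·V_5 = 0.02353
  0.416·V_2 - 0.0002128·V_1 - 0.3704·V_3 - 0.04545·V_6 = 0
  0.3795·V_3 - 0.3704·V_2 = 0
  0.01232·V_4 - 0.01099·V_5 = 0.016
  0.3448·V_5 - 0.0005·V_1 - 0.01099·V_4 - 0.3333·V_6 = 0
  0.4044·V_6 - 0.04545·V_2 - 0.3333·V_5 = 0
Solving these 6 simultaneous equations (Gaussian elimination) gives:
  V_1 = 8.96 V, V_2 = 0.5185 V, V_3 = 0.506 V, V_4 = 1.863 V
  V_5 = 0.6332 V, V_6 = 0.5801 V
Part 1:
  Read off the nodal solution: V_6 = 0.5801 V
Part 2:
  I_R4 = (V_4 - V_5)/R4 = (1.863 - 0.6332)/91 = 0.01352 A
  Magnitude: I_R4 = 0.01352 A
Part 3:
  I_R3 = (V_2 - V_3)/R3 = (0.5185 - 0.506)/2.7 = 0.0046 A
  P_R3 = I_R3² × R3 = (0.0046)² × 2.7 = 0.00005714 W
Part 4:
  Power in each resistor, P = (ΔV)²/R:
    P_R1 = (12 - 8.96)²/510 = 0.01811 W
    P_R2 = (8.96 - 0.5185)²/4700 = 0.01516 W
    P_R3 = (0.5185 - 0.506)²/2.7 = 0.00005714 W
    P_R4 = (1.863 - 0.6332)²/91 = 0.01662 W
    P_R5 = (0.6332 - 0.5801)²/3 = 0.0009377 W
    P_R6 = (0.5801 - 0)²/39 = 0.00863 W
    P_R7 = (12 - 1.863)²/750 = 0.137 W
    P_R8 = (8.96 - 0.6332)²/2000 = 0.03467 W
    P_R9 = (0.5185 - 0.5801)²/22 = 0.000173 W
    P_R10 = (0.506 - 0)²/110 = 0.002328 W
  P_total = P_R1 + P_R2 + P_R3 + P_R4 + P_R5 + P_R6 + P_R7 + P_R8 + P_R9 + P_R10 = 0.2337 W

Final answers:
1. V_6 = 0.5801 V
2. I_R4 = 0.01352 A
3. P_R3 = 5.714e-05 W
4. P_total = 0.2337 W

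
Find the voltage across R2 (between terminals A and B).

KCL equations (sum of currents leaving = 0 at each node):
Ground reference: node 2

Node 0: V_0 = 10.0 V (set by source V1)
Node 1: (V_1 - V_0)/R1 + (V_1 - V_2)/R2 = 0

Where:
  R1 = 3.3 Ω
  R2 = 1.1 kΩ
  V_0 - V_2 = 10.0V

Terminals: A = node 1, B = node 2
R1 and R2 are in series across V1 (node 0 → node 1 → node 2), and the output A–B is taken across R2, so this is a voltage divider.
Series current: I = V1/(R1 + R2) = 10/(3.3 + 1100) = 10/1103 = 0.009064 A
V_R2 = I × R2 = V1 × R2/(R1 + R2) = 10 × 1100/1103 = 9.97 V

Final answer: 9.97 V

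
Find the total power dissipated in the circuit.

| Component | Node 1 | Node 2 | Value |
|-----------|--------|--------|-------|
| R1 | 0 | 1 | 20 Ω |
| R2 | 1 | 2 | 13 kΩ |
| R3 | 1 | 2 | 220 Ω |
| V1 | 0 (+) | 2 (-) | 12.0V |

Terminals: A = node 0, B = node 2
Nodal analysis, taking node 2 as the 0 V reference.
Source V1 fixes V_0 = 12 V.
KCL at each unknown node (sum of currents leaving = 0; resistances in Ω):
  Node 1: (V_1 - 12)/20 + (V_1 - 0)/13000 + (V_1 - 0)/220 = 0
Collecting terms: 0.05462 × V_1 = 0.6  =>  V_1 = 10.98 V
Power in each resistor, P = (ΔV)²/R:
  P_R1 = (12 - 10.98)²/20 = 0.05156 W
  P_R2 = (10.98 - 0)²/13000 = 0.009281 W
  P_R3 = (10.98 - 0)²/220 = 0.5485 W
P_total = P_R1 + P_R2 + P_R3 = 0.6093 W

Final answer: 0.6093 W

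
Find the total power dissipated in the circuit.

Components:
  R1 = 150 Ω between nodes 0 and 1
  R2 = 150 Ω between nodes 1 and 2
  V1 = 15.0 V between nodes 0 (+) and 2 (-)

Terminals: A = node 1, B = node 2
Nodal analysis, taking node 2 as the 0 V reference.
Source V1 fixes V_0 = 15 V.
KCL at each unknown node (sum of currents leaving = 0; resistances in Ω):
  Node 1: (V_1 - 15)/150 + (V_1 - 0)/150 = 0
Collecting terms: 0.01333 × V_1 = 0.1  =>  V_1 = 7.5 V
Power in each resistor, P = (ΔV)²/R:
  P_R1 = (15 - 7.5)²/150 = 0.375 W
  P_R2 = (7.5 - 0)²/150 = 0.375 W
P_total = P_R1 + P_R2 = 0.75 W

Final answer: 0.75 W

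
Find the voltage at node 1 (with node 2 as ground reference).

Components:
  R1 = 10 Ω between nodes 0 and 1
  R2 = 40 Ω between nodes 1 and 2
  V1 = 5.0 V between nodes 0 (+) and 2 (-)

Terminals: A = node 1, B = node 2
Nodal analysis, taking node 2 as the 0 V reference.
Source V1 fixes V_0 = 5 V.
KCL at each unknown node (sum of currents leaving = 0; resistances in Ω):
  Node 1: (V_1 - 5)/10 + (V_1 - 0)/40 = 0
Collecting terms: 0.125 × V_1 = 0.5  =>  V_1 = 4 V
The requested potential is V_1 = 4 V.

Final answer: V_1 = 4 V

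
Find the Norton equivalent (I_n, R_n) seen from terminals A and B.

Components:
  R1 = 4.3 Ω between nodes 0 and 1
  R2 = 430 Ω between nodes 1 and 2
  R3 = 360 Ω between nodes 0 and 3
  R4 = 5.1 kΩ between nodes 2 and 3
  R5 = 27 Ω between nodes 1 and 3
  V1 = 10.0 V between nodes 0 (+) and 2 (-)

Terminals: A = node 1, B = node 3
Find the Thévenin equivalent first; then I_n = V_th/R_th and R_n = R_th.
Step 1 — V_th is the open-circuit voltage V_A - V_B (nothing connected across the terminals).
Nodal analysis, taking node 2 as the 0 V reference.
Source V1 fixes V_0 = 10 V.
KCL at each unknown node (sum of currents leaving = 0; resistances in Ω):
  Node 1: (V_1 - 10)/4.3 + (V_1 - 0)/430 + (V_1 - V_3)/27 = 0
  Node 3: (V_3 - 10)/360 + (V_3 - 0)/5100 + (V_3 - V_1)/27 = 0
Collecting terms (coefficients in siemens):
  0.2719·V_1 - 0.03704·V_3 = 2.326
  0.04001·V_3 - 0.03704·V_1 = 0.02778
Determinant D = (0.2719)(0.04001) - (-0.03704)(-0.03704) = 0.009508
V_1 = [(2.326)(0.04001) - (-0.03704)(0.02778)]/D = 9.894 V
V_3 = [(0.2719)(0.02778) - (2.326)(-0.03704)]/D = 9.853 V
V_th = V_1 - V_3 = 9.894 - 9.853 = 0.04116 V
Step 2 — R_th: zero the source — replace V1 by a short circuit (node 2 merges into node 0) — and find the resistance seen between A (node 1) and B (node 3).
Reduce the network between node 1 (A) and node 3 (B) by series/parallel combination:
  Rp1 = R1 ‖ R2 (parallel, both between nodes 0 and 1) = 1/(1/4.3 + 1/430) = 4.257 Ω
  Rp2 = R3 ‖ R4 (parallel, both between nodes 0 and 3) = 1/(1/360 + 1/5100) = 336.3 Ω
  Rs1 = Rp1 + Rp2 (series, joined only at node 0) = 4.257 + 336.3 = 340.5 Ω
  Rp3 = R5 ‖ Rs1 (parallel, both between nodes 1 and 3) = 1/(1/27 + 1/340.5) = 25.02 Ω
R_th = 25.02 Ω
I_n = V_th/R_th = 0.04116/25.02 = 0.001646 A, and R_n = R_th = 25.02 Ω

Final answer: I_n = 0.001646 A, R_n = 25.02 Ω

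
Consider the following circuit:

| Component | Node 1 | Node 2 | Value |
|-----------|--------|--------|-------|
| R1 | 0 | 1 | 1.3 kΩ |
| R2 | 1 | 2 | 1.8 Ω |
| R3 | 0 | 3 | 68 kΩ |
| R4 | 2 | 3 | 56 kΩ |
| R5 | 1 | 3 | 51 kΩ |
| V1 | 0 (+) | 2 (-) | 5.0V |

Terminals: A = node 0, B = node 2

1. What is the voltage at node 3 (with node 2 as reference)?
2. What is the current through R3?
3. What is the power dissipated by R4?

Nodal analysis, taking node 2 as the 0 V reference.
Source V1 fixes V_0 = 5 V.
KCL at each unknown node (sum of currents leaving = 0; resistances in Ω):
  Node 1: (V_1 - 5)/1300 + (V_1 - 0)/1.8 + (V_1 - V_3)/51000 = 0
  Node 3: (V_3 - 5)/68000 + (V_3 - 0)/56000 + (V_3 - V_1)/51000 = 0
Collecting terms (coefficients in siemens):
  0.5563·V_1 - 0.00001961·V_3 = 0.003846
  0.00005217·V_3 - 0.00001961·V_1 = 0.00007353
Determinant D = (0.5563)(0.00005217) - (-0.00001961)(-0.00001961) = 0.00002902
V_1 = [(0.003846)(0.00005217) - (-0.00001961)(0.00007353)]/D = 0.006963 V
V_3 = [(0.5563)(0.00007353) - (0.003846)(-0.00001961)]/D = 1.412 V
Part 1:
  Read off the nodal solution: V_3 = 1.412 V
Part 2:
  I_R3 = (V_0 - V_3)/R3 = (5 - 1.412)/68000 = 0.00005276 A
  Magnitude: I_R3 = 0.00005276 A
Part 3:
  I_R4 = (V_2 - V_3)/R4 = (0 - 1.412)/56000 = -0.00002521 A
  P_R4 = I_R4² × R4 = (-0.00002521)² × 56000 = 0.0000356 W

Final answers:
1. V_3 = 1.412 V
2. I_R3 = 5.276e-05 A
3. P_R4 = 3.56e-05 W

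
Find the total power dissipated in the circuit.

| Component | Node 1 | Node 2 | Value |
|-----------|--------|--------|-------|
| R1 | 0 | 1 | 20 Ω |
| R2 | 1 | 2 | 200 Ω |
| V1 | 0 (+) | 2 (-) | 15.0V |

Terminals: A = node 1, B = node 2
Nodal analysis, taking node 2 as the 0 V reference.
Source V1 fixes V_0 = 15 V.
KCL at each unknown node (sum of currents leaving = 0; resistances in Ω):
  Node 1: (V_1 - 15)/20 + (V_1 - 0)/200 = 0
Collecting terms: 0.055 × V_1 = 0.75  =>  V_1 = 13.64 V
Power in each resistor, P = (ΔV)²/R:
  P_R1 = (15 - 13.64)²/20 = 0.09298 W
  P_R2 = (13.64 - 0)²/200 = 0.9298 W
P_total = P_R1 + P_R2 = 1.023 W

Final answer: 1.023 W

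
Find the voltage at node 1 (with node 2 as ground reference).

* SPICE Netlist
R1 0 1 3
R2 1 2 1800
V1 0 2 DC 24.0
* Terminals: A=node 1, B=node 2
Nodal analysis, taking node 2 as the 0 V reference.
Source V1 fixes V_0 = 24 V.
KCL at each unknown node (sum of currents leaving = 0; resistances in Ω):
  Node 1: (V_1 - 24)/3 + (V_1 - 0)/1800 = 0
Collecting terms: 0.3339 × V_1 = 8  =>  V_1 = 23.96 V
The requested potential is V_1 = 23.96 V.

Final answer: V_1 = 23.96 V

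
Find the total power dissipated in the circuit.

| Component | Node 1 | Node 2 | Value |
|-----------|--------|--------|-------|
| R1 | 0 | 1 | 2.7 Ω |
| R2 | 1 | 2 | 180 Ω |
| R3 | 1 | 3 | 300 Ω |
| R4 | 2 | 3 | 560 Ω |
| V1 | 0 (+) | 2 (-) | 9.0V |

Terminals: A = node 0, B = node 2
Nodal analysis, taking node 2 as the 0 V reference.
Source V1 fixes V_0 = 9 V.
KCL at each unknown node (sum of currents leaving = 0; resistances in Ω):
  Node 1: (V_1 - 9)/2.7 + (V_1 - 0)/180 + (V_1 - V_3)/300 = 0
  Node 3: (V_3 - V_1)/300 + (V_3 - 0)/560 = 0
Collecting terms (coefficients in siemens):
  0.3793·V_1 - 0.003333·V_3 = 3.333
  0.005119·V_3 - 0.003333·V_1 = 0
Determinant D = (0.3793)(0.005119) - (-0.003333)(-0.003333) = 0.00193
V_1 = [(3.333)(0.005119) - (-0.003333)(0)]/D = 8.84 V
V_3 = [(0.3793)(0) - (3.333)(-0.003333)]/D = 5.756 V
Power in each resistor, P = (ΔV)²/R:
  P_R1 = (9 - 8.84)²/2.7 = 0.009523 W
  P_R2 = (8.84 - 0)²/180 = 0.4341 W
  P_R3 = (8.84 - 5.756)²/300 = 0.0317 W
  P_R4 = (0 - 5.756)²/560 = 0.05916 W
P_total = P_R1 + P_R2 + P_R3 + P_R4 = 0.5345 W

Final answer: 0.5345 W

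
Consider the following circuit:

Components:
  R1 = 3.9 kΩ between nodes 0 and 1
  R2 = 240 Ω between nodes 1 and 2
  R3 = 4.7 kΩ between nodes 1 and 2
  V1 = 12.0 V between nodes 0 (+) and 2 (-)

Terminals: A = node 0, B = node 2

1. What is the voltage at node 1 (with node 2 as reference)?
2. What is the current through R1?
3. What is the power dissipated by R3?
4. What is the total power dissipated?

Nodal analysis, taking node 2 as the 0 V reference.
Source V1 fixes V_0 = 12 V.
KCL at each unknown node (sum of currents leaving = 0; resistances in Ω):
  Node 1: (V_1 - 12)/3900 + (V_1 - 0)/240 + (V_1 - 0)/4700 = 0
Collecting terms: 0.004636 × V_1 = 0.003077  =>  V_1 = 0.6637 V
Part 1:
  Read off the nodal solution: V_1 = 0.6637 V
Part 2:
  I_R1 = (V_0 - V_1)/R1 = (12 - 0.6637)/3900 = 0.002907 A
  Magnitude: I_R1 = 0.002907 A
Part 3:
  I_R3 = (V_1 - V_2)/R3 = (0.6637 - 0)/4700 = 0.0001412 A
  P_R3 = I_R3² × R3 = (0.0001412)² × 4700 = 0.00009373 W
Part 4:
  Power in each resistor, P = (ΔV)²/R:
    P_R1 = (12 - 0.6637)²/3900 = 0.03295 W
    P_R2 = (0.6637 - 0)²/240 = 0.001836 W
    P_R3 = (0.6637 - 0)²/4700 = 0.00009373 W
  P_total = P_R1 + P_R2 + P_R3 = 0.03488 W

Final answers:
1. V_1 = 0.6637 V
2. I_R1 = 0.002907 A
3. P_R3 = 9.373e-05 W
4. P_total = 0.03488 W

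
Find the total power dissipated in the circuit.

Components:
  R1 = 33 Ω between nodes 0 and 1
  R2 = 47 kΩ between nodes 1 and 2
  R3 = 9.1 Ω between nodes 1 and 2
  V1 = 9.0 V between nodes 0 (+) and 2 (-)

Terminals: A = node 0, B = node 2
Nodal analysis, taking node 2 as the 0 V reference.
Source V1 fixes V_0 = 9 V.
KCL at each unknown node (sum of currents leaving = 0; resistances in Ω):
  Node 1: (V_1 - 9)/33 + (V_1 - 0)/47000 + (V_1 - 0)/9.1 = 0
Collecting terms: 0.1402 × V_1 = 0.2727  =>  V_1 = 1.945 V
Power in each resistor, P = (ΔV)²/R:
  P_R1 = (9 - 1.945)²/33 = 1.508 W
  P_R2 = (1.945 - 0)²/47000 = 0.0000805 W
  P_R3 = (1.945 - 0)²/9.1 = 0.4157 W
P_total = P_R1 + P_R2 + P_R3 = 1.924 W

Final answer: 1.924 W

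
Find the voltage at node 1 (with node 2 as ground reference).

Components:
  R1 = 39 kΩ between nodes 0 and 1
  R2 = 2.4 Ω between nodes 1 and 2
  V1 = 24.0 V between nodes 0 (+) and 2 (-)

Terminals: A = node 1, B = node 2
Nodal analysis, taking node 2 as the 0 V reference.
Source V1 fixes V_0 = 24 V.
KCL at each unknown node (sum of currents leaving = 0; resistances in Ω):
  Node 1: (V_1 - 24)/39000 + (V_1 - 0)/2.4 = 0
Collecting terms: 0.4167 × V_1 = 0.0006154  =>  V_1 = 0.001477 V
The requested potential is V_1 = 0.001477 V.

Final answer: V_1 = 0.001477 V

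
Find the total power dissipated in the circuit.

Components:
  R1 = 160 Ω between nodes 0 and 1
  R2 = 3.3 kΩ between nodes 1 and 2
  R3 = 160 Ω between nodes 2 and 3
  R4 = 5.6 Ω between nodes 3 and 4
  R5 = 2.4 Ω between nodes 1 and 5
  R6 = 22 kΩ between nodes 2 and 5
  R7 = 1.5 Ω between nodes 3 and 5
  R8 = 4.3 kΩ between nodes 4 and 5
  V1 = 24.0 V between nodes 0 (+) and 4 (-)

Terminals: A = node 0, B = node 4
Nodal analysis, taking node 4 as the 0 V reference.
Source V1 fixes V_0 = 24 V.
KCL at each unknown node (sum of currents leaving = 0; resistances in Ω):
  Node 1: (V_1 - 24)/160 + (V_1 - V_2)/3300 + (V_1 - V_5)/2.4 = 0
  Node 2: (V_2 - V_1)/3300 + (V_2 - V_3)/160 + (V_2 - V_5)/22000 = 0
  Node 3: (V_3 - V_2)/160 + (V_3 - 0)/5.6 + (V_3 - V_5)/1.5 = 0
  Node 5: (V_5 - V_1)/2.4 + (V_5 - V_2)/22000 + (V_5 - V_3)/1.5 + (V_5 - 0)/4300 = 0
Collecting terms (coefficients in siemens):
  0.4232·V_1 - 0.000303·V_2 - 0.4167·V_5 = 0.15
  0.006598·V_2 - 0.000303·V_1 - 0.00625·V_3 - 0.00004545·V_5 = 0
  0.8515·V_3 - 0.00625·V_2 - 0.6667·V_5 = 0
  1.084·V_5 - 0.4167·V_1 - 0.00004545·V_2 - 0.6667·V_3 = 0
Solving these 4 simultaneous equations (Gaussian elimination) gives:
  V_1 = 1.343 V, V_2 = 0.8185 V, V_3 = 0.7917 V, V_5 = 1.003 V
Power in each resistor, P = (ΔV)²/R:
  P_R1 = (24 - 1.343)²/160 = 3.208 W
  P_R2 = (1.343 - 0.8185)²/3300 = 0.00008337 W
  P_R3 = (0.8185 - 0.7917)²/160 = 0.000004481 W
  P_R4 = (0.7917 - 0)²/5.6 = 0.1119 W
  P_R5 = (1.343 - 1.003)²/2.4 = 0.04802 W
  P_R6 = (0.8185 - 1.003)²/22000 = 0.000001556 W
  P_R7 = (0.7917 - 1.003)²/1.5 = 0.02991 W
  P_R8 = (0 - 1.003)²/4300 = 0.0002342 W
P_total = P_R1 + P_R2 + P_R3 + P_R4 + P_R5 + P_R6 + P_R7 + P_R8 = 3.399 W

Final answer: 3.399 W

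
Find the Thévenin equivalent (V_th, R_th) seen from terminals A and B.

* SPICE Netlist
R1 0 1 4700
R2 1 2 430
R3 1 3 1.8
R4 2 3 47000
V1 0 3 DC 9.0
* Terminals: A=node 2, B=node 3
Step 1 — V_th is the open-circuit voltage V_A - V_B (nothing connected across the terminals).
Nodal analysis, taking node 3 as the 0 V reference.
Source V1 fixes V_0 = 9 V.
KCL at each unknown node (sum of currents leaving = 0; resistances in Ω):
  Node 1: (V_1 - 9)/4700 + (V_1 - V_2)/430 + (V_1 - 0)/1.8 = 0
  Node 2: (V_2 - V_1)/430 + (V_2 - 0)/47000 = 0
Collecting terms (coefficients in siemens):
  0.5581·V_1 - 0.002326·V_2 = 0.001915
  0.002347·V_2 - 0.002326·V_1 = 0
Determinant D = (0.5581)(0.002347) - (-0.002326)(-0.002326) = 0.001304
V_1 = [(0.001915)(0.002347) - (-0.002326)(0)]/D = 0.003445 V
V_2 = [(0.5581)(0) - (0.001915)(-0.002326)]/D = 0.003414 V
V_th = V_2 - V_3 = 0.003414 - 0 = 0.003414 V
Step 2 — R_th: zero the source — replace V1 by a short circuit (node 3 merges into node 0) — and find the resistance seen between A (node 2) and B (node 0).
Reduce the network between node 2 (A) and node 0 (B) by series/parallel combination:
  Rp1 = R1 ‖ R3 (parallel, both between nodes 0 and 1) = 1/(1/4700 + 1/1.8) = 1.799 Ω
  Rs1 = R2 + Rp1 (series, joined only at node 1) = 430 + 1.799 = 431.8 Ω
  Rp2 = R4 ‖ Rs1 (parallel, both between nodes 0 and 2) = 1/(1/47000 + 1/431.8) = 427.9 Ω
R_th = 427.9 Ω

Final answer: V_th = 0.003414 V, R_th = 427.9 Ω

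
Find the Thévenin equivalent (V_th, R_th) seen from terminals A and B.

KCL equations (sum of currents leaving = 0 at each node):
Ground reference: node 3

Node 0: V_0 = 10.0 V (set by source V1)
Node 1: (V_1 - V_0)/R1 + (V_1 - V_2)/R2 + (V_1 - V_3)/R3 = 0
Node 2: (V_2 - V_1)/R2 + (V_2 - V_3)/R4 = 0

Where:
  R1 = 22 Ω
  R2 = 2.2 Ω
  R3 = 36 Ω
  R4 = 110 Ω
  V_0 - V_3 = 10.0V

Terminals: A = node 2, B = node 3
Step 1 — V_th is the open-circuit voltage V_A - V_B (nothing connected across the terminals).
Nodal analysis, taking node 3 as the 0 V reference.
Source V1 fixes V_0 = 10 V.
KCL at each unknown node (sum of currents leaving = 0; resistances in Ω):
  Node 1: (V_1 - 10)/22 + (V_1 - V_2)/2.2 + (V_1 - 0)/36 = 0
  Node 2: (V_2 - V_1)/2.2 + (V_2 - 0)/110 = 0
Collecting terms (coefficients in siemens):
  0.5278·V_1 - 0.4545·V_2 = 0.4545
  0.4636·V_2 - 0.4545·V_1 = 0
Determinant D = (0.5278)(0.4636) - (-0.4545)(-0.4545) = 0.03809
V_1 = [(0.4545)(0.4636) - (-0.4545)(0)]/D = 5.533 V
V_2 = [(0.5278)(0) - (0.4545)(-0.4545)]/D = 5.425 V
V_th = V_2 - V_3 = 5.425 - 0 = 5.425 V
Step 2 — R_th: zero the source — replace V1 by a short circuit (node 3 merges into node 0) — and find the resistance seen between A (node 2) and B (node 0).
Reduce the network between node 2 (A) and node 0 (B) by series/parallel combination:
  Rp1 = R1 ‖ R3 (parallel, both between nodes 0 and 1) = 1/(1/22 + 1/36) = 13.66 Ω
  Rs1 = R2 + Rp1 (series, joined only at node 1) = 2.2 + 13.66 = 15.86 Ω
  Rp2 = R4 ‖ Rs1 (parallel, both between nodes 0 and 2) = 1/(1/110 + 1/15.86) = 13.86 Ω
R_th = 13.86 Ω

Final answer: V_th = 5.425 V, R_th = 13.86 Ω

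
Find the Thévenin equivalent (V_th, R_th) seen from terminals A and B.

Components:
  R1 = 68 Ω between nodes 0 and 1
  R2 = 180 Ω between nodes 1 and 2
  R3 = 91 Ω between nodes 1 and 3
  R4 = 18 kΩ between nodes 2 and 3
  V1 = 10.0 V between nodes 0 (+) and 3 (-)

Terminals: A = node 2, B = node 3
Step 1 — V_th is the open-circuit voltage V_A - V_B (nothing connected across the terminals).
Nodal analysis, taking node 3 as the 0 V reference.
Source V1 fixes V_0 = 10 V.
KCL at each unknown node (sum of currents leaving = 0; resistances in Ω):
  Node 1: (V_1 - 10)/68 + (V_1 - V_2)/180 + (V_1 - 0)/91 = 0
  Node 2: (V_2 - V_1)/180 + (V_2 - 0)/18000 = 0
Collecting terms (coefficients in siemens):
  0.03125·V_1 - 0.005556·V_2 = 0.1471
  0.005611·V_2 - 0.005556·V_1 = 0
Determinant D = (0.03125)(0.005611) - (-0.005556)(-0.005556) = 0.0001445
V_1 = [(0.1471)(0.005611) - (-0.005556)(0)]/D = 5.711 V
V_2 = [(0.03125)(0) - (0.1471)(-0.005556)]/D = 5.654 V
V_th = V_2 - V_3 = 5.654 - 0 = 5.654 V
Step 2 — R_th: zero the source — replace V1 by a short circuit (node 3 merges into node 0) — and find the resistance seen between A (node 2) and B (node 0).
Reduce the network between node 2 (A) and node 0 (B) by series/parallel combination:
  Rp1 = R1 ‖ R3 (parallel, both between nodes 0 and 1) = 1/(1/68 + 1/91) = 38.92 Ω
  Rs1 = R2 + Rp1 (series, joined only at node 1) = 180 + 38.92 = 218.9 Ω
  Rp2 = R4 ‖ Rs1 (parallel, both between nodes 0 and 2) = 1/(1/18000 + 1/218.9) = 216.3 Ω
R_th = 216.3 Ω

Final answer: V_th = 5.654 V, R_th = 216.3 Ω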